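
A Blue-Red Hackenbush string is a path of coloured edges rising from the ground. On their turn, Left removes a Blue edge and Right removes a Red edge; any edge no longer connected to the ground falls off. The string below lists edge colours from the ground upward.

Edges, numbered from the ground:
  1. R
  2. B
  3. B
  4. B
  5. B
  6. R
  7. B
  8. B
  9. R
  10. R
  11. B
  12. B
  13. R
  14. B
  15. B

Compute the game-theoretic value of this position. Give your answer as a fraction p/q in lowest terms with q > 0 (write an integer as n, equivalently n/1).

-1225/16384

Prefix values for R B B B B R B B R R B B R B B via {L|R} + simplicity:
edge 1 of 15 (R): { none | 0 } => -1
edge 2 of 15 (B): { -1 | 0 } => -1/2
edge 3 of 15 (B): { -1, -1/2 | 0 } => -1/4
edge 4 of 15 (B): { -1, -1/2, -1/4 | 0 } => -1/8
edge 5 of 15 (B): { -1, -1/2, -1/4, -1/8 | 0 } => -1/16
edge 6 of 15 (R): { -1, -1/2, -1/4, -1/8 | -1/16, 0 } => -3/32
edge 7 of 15 (B): { -1, -1/2, -1/4, -1/8, -3/32 | -1/16, 0 } => -5/64
edge 8 of 15 (B): { -1, -1/2, -1/4, -1/8, -3/32, -5/64 | -1/16, 0 } => -9/128
edge 9 of 15 (R): { -1, -1/2, -1/4, -1/8, -3/32, -5/64 | -9/128, -1/16, 0 } => -19/256
edge 10 of 15 (R): { -1, -1/2, -1/4, -1/8, -3/32, -5/64 | -19/256, -9/128, -1/16, 0 } => -39/512
edge 11 of 15 (B): { -1, -1/2, -1/4, -1/8, -3/32, -5/64, -39/512 | -19/256, -9/128, -1/16, 0 } => -77/1024
edge 12 of 15 (B): { -1, -1/2, -1/4, -1/8, -3/32, -5/64, -39/512, -77/1024 | -19/256, -9/128, -1/16, 0 } => -153/2048
edge 13 of 15 (R): { -1, -1/2, -1/4, -1/8, -3/32, -5/64, -39/512, -77/1024 | -153/2048, -19/256, -9/128, -1/16, 0 } => -307/4096
edge 14 of 15 (B): { -1, -1/2, -1/4, -1/8, -3/32, -5/64, -39/512, -77/1024, -307/4096 | -153/2048, -19/256, -9/128, -1/16, 0 } => -613/8192
edge 15 of 15 (B): { -1, -1/2, -1/4, -1/8, -3/32, -5/64, -39/512, -77/1024, -307/4096, -613/8192 | -153/2048, -19/256, -9/128, -1/16, 0 } => -1225/16384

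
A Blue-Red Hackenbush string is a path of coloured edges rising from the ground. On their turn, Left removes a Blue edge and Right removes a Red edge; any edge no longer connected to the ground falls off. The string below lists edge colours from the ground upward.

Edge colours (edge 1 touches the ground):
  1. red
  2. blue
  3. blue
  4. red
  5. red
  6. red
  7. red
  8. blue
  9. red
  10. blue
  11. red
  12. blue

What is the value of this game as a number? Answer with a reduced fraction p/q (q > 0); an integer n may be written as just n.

-981/2048

edge 1 of 12 (red): {  | 0 } gives -1
edge 2 of 12 (blue): { -1 | 0 } gives -1/2
edge 3 of 12 (blue): { -1 -1/2 | 0 } gives -1/4
edge 4 of 12 (red): { -1 -1/2 | -1/4 0 } gives -3/8
edge 5 of 12 (red): { -1 -1/2 | -3/8 -1/4 0 } gives -7/16
edge 6 of 12 (red): { -1 -1/2 | -7/16 -3/8 -1/4 0 } gives -15/32
edge 7 of 12 (red): { -1 -1/2 | -15/32 -7/16 -3/8 -1/4 0 } gives -31/64
edge 8 of 12 (blue): { -1 -1/2 -31/64 | -15/32 -7/16 -3/8 -1/4 0 } gives -61/128
edge 9 of 12 (red): { -1 -1/2 -31/64 | -61/128 -15/32 -7/16 -3/8 -1/4 0 } gives -123/256
edge 10 of 12 (blue): { -1 -1/2 -31/64 -123/256 | -61/128 -15/32 -7/16 -3/8 -1/4 0 } gives -245/512
edge 11 of 12 (red): { -1 -1/2 -31/64 -123/256 | -245/512 -61/128 -15/32 -7/16 -3/8 -1/4 0 } gives -491/1024
edge 12 of 12 (blue): { -1 -1/2 -31/64 -123/256 -491/1024 | -245/512 -61/128 -15/32 -7/16 -3/8 -1/4 0 } gives -981/2048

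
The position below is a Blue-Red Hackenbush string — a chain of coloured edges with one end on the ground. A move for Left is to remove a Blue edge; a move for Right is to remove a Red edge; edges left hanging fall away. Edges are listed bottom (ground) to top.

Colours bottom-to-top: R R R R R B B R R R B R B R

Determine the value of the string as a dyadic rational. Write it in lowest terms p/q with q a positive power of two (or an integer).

-2283/512

edge 1 of 14 (R): { · | 0 } => -1
edge 2 of 14 (R): { · | -1 0 } => -2
edge 3 of 14 (R): { · | -2 -1 0 } => -3
edge 4 of 14 (R): { · | -3 -2 -1 0 } => -4
edge 5 of 14 (R): { · | -4 -3 -2 -1 0 } => -5
edge 6 of 14 (B): { -5 | -4 -3 -2 -1 0 } => -9/2
edge 7 of 14 (B): { -5 -9/2 | -4 -3 -2 -1 0 } => -17/4
edge 8 of 14 (R): { -5 -9/2 | -17/4 -4 -3 -2 -1 0 } => -35/8
edge 9 of 14 (R): { -5 -9/2 | -35/8 -17/4 -4 -3 -2 -1 0 } => -71/16
edge 10 of 14 (R): { -5 -9/2 | -71/16 -35/8 -17/4 -4 -3 -2 -1 0 } => -143/32
edge 11 of 14 (B): { -5 -9/2 -143/32 | -71/16 -35/8 -17/4 -4 -3 -2 -1 0 } => -285/64
edge 12 of 14 (R): { -5 -9/2 -143/32 | -285/64 -71/16 -35/8 -17/4 -4 -3 -2 -1 0 } => -571/128
edge 13 of 14 (B): { -5 -9/2 -143/32 -571/128 | -285/64 -71/16 -35/8 -17/4 -4 -3 -2 -1 0 } => -1141/256
edge 14 of 14 (R): { -5 -9/2 -143/32 -571/128 | -1141/256 -285/64 -71/16 -35/8 -17/4 -4 -3 -2 -1 0 } => -2283/512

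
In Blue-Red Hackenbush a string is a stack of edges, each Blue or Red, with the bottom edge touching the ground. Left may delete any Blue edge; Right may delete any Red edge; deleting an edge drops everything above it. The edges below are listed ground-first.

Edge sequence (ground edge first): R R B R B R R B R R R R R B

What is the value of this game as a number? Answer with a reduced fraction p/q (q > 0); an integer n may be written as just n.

-7037/4096

step 1: add R to get R; options L={ ∅ } R={ 0 } so -1
step 2: add R to get RR; options L={ ∅ } R={ -1; 0 } so -2
step 3: add B to get RRB; options L={ -2 } R={ -1; 0 } so -3/2
step 4: add R to get RRBR; options L={ -2 } R={ -3/2; -1; 0 } so -7/4
step 5: add B to get RRBRB; options L={ -2; -7/4 } R={ -3/2; -1; 0 } so -13/8
step 6: add R to get RRBRBR; options L={ -2; -7/4 } R={ -13/8; -3/2; -1; 0 } so -27/16
step 7: add R to get RRBRBRR; options L={ -2; -7/4 } R={ -27/16; -13/8; -3/2; -1; 0 } so -55/32
step 8: add B to get RRBRBRRB; options L={ -2; -7/4; -55/32 } R={ -27/16; -13/8; -3/2; -1; 0 } so -109/64
step 9: add R to get RRBRBRRBR; options L={ -2; -7/4; -55/32 } R={ -109/64; -27/16; -13/8; -3/2; -1; 0 } so -219/128
step 10: add R to get RRBRBRRBRR; options L={ -2; -7/4; -55/32 } R={ -219/128; -109/64; -27/16; -13/8; -3/2; -1; 0 } so -439/256
step 11: add R to get RRBRBRRBRRR; options L={ -2; -7/4; -55/32 } R={ -439/256; -219/128; -109/64; -27/16; -13/8; -3/2; -1; 0 } so -879/512
step 12: add R to get RRBRBRRBRRRR; options L={ -2; -7/4; -55/32 } R={ -879/512; -439/256; -219/128; -109/64; -27/16; -13/8; -3/2; -1; 0 } so -1759/1024
step 13: add R to get RRBRBRRBRRRRR; options L={ -2; -7/4; -55/32 } R={ -1759/1024; -879/512; -439/256; -219/128; -109/64; -27/16; -13/8; -3/2; -1; 0 } so -3519/2048
step 14: add B to get RRBRBRRBRRRRRB; options L={ -2; -7/4; -55/32; -3519/2048 } R={ -1759/1024; -879/512; -439/256; -219/128; -109/64; -27/16; -13/8; -3/2; -1; 0 } so -7037/4096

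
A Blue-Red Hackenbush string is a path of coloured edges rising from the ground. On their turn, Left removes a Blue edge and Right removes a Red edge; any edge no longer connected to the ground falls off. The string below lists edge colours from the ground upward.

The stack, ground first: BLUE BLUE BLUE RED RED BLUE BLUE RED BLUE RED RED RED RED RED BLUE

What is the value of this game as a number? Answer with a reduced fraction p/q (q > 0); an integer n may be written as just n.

9859/4096

Build g(s[:k]) for k = 1..15, string s = BLUE BLUE BLUE RED RED BLUE BLUE RED BLUE RED RED RED RED RED BLUE.
g(B) = { 0 | (no moves) } = 1
g(BB) = { 0,1 | (no moves) } = 2
g(BBB) = { 0,1,2 | (no moves) } = 3
g(BBBR) = { 0,1,2 | 3 } = 5/2
g(BBBRR) = { 0,1,2 | 5/2,3 } = 9/4
g(BBBRRB) = { 0,1,2,9/4 | 5/2,3 } = 19/8
g(BBBRRBB) = { 0,1,2,9/4,19/8 | 5/2,3 } = 39/16
g(BBBRRBBR) = { 0,1,2,9/4,19/8 | 39/16,5/2,3 } = 77/32
g(BBBRRBBRB) = { 0,1,2,9/4,19/8,77/32 | 39/16,5/2,3 } = 155/64
g(BBBRRBBRBR) = { 0,1,2,9/4,19/8,77/32 | 155/64,39/16,5/2,3 } = 309/128
g(BBBRRBBRBRR) = { 0,1,2,9/4,19/8,77/32 | 309/128,155/64,39/16,5/2,3 } = 617/256
g(BBBRRBBRBRRR) = { 0,1,2,9/4,19/8,77/32 | 617/256,309/128,155/64,39/16,5/2,3 } = 1233/512
g(BBBRRBBRBRRRR) = { 0,1,2,9/4,19/8,77/32 | 1233/512,617/256,309/128,155/64,39/16,5/2,3 } = 2465/1024
g(BBBRRBBRBRRRRR) = { 0,1,2,9/4,19/8,77/32 | 2465/1024,1233/512,617/256,309/128,155/64,39/16,5/2,3 } = 4929/2048
g(BBBRRBBRBRRRRRB) = { 0,1,2,9/4,19/8,77/32,4929/2048 | 2465/1024,1233/512,617/256,309/128,155/64,39/16,5/2,3 } = 9859/4096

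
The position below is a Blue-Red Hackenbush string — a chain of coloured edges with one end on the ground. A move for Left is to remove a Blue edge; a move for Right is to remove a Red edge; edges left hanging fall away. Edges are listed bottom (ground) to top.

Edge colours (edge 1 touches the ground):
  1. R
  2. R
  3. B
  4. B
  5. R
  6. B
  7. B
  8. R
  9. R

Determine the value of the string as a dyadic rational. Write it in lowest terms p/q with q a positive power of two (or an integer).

1 of 9 · R · max L −∞ · min R 0 => -1
2 of 9 · RR · max L −∞ · min R -1 => -2
3 of 9 · RRB · max L -2 · min R -1 => -3/2
4 of 9 · RRBB · max L -3/2 · min R -1 => -5/4
5 of 9 · RRBBR · max L -3/2 · min R -5/4 => -11/8
6 of 9 · RRBBRB · max L -11/8 · min R -5/4 => -21/16
7 of 9 · RRBBRBB · max L -21/16 · min R -5/4 => -41/32
8 of 9 · RRBBRBBR · max L -21/16 · min R -41/32 => -83/64
9 of 9 · RRBBRBBRR · max L -21/16 · min R -83/64 => -167/128

-167/128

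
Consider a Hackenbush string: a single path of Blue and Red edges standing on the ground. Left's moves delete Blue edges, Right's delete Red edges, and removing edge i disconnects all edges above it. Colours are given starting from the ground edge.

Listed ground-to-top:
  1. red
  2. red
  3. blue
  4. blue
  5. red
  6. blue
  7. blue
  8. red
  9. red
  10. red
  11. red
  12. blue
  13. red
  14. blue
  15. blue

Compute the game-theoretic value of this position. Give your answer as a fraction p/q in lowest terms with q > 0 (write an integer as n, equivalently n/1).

-10729/8192

g(r) = { none | 0 } → -1
g(rr) = { none | -1; 0 } → -2
g(rrb) = { -2 | -1; 0 } → -3/2
g(rrbb) = { -2; -3/2 | -1; 0 } → -5/4
g(rrbbr) = { -2; -3/2 | -5/4; -1; 0 } → -11/8
g(rrbbrb) = { -2; -3/2; -11/8 | -5/4; -1; 0 } → -21/16
g(rrbbrbb) = { -2; -3/2; -11/8; -21/16 | -5/4; -1; 0 } → -41/32
g(rrbbrbbr) = { -2; -3/2; -11/8; -21/16 | -41/32; -5/4; -1; 0 } → -83/64
g(rrbbrbbrr) = { -2; -3/2; -11/8; -21/16 | -83/64; -41/32; -5/4; -1; 0 } → -167/128
g(rrbbrbbrrr) = { -2; -3/2; -11/8; -21/16 | -167/128; -83/64; -41/32; -5/4; -1; 0 } → -335/256
g(rrbbrbbrrrr) = { -2; -3/2; -11/8; -21/16 | -335/256; -167/128; -83/64; -41/32; -5/4; -1; 0 } → -671/512
g(rrbbrbbrrrrb) = { -2; -3/2; -11/8; -21/16; -671/512 | -335/256; -167/128; -83/64; -41/32; -5/4; -1; 0 } → -1341/1024
g(rrbbrbbrrrrbr) = { -2; -3/2; -11/8; -21/16; -671/512 | -1341/1024; -335/256; -167/128; -83/64; -41/32; -5/4; -1; 0 } → -2683/2048
g(rrbbrbbrrrrbrb) = { -2; -3/2; -11/8; -21/16; -671/512; -2683/2048 | -1341/1024; -335/256; -167/128; -83/64; -41/32; -5/4; -1; 0 } → -5365/4096
g(rrbbrbbrrrrbrbb) = { -2; -3/2; -11/8; -21/16; -671/512; -2683/2048; -5365/4096 | -1341/1024; -335/256; -167/128; -83/64; -41/32; -5/4; -1; 0 } → -10729/8192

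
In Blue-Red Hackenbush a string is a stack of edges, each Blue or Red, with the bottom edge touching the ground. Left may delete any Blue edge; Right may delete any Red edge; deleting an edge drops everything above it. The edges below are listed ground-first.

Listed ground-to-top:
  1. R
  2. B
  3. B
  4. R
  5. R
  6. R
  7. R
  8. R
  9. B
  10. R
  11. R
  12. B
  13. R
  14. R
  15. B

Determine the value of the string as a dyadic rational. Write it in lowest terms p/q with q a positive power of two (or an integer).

Recurse on prefixes of the 15-edge string R B B R R R R R B R R B R R B:
1 of 15 · R · max L −∞ · min R 0 -> -1
2 of 15 · RB · max L -1 · min R 0 -> -1/2
3 of 15 · RBB · max L -1/2 · min R 0 -> -1/4
4 of 15 · RBBR · max L -1/2 · min R -1/4 -> -3/8
5 of 15 · RBBRR · max L -1/2 · min R -3/8 -> -7/16
6 of 15 · RBBRRR · max L -1/2 · min R -7/16 -> -15/32
7 of 15 · RBBRRRR · max L -1/2 · min R -15/32 -> -31/64
8 of 15 · RBBRRRRR · max L -1/2 · min R -31/64 -> -63/128
9 of 15 · RBBRRRRRB · max L -63/128 · min R -31/64 -> -125/256
10 of 15 · RBBRRRRRBR · max L -63/128 · min R -125/256 -> -251/512
11 of 15 · RBBRRRRRBRR · max L -63/128 · min R -251/512 -> -503/1024
12 of 15 · RBBRRRRRBRRB · max L -503/1024 · min R -251/512 -> -1005/2048
13 of 15 · RBBRRRRRBRRBR · max L -503/1024 · min R -1005/2048 -> -2011/4096
14 of 15 · RBBRRRRRBRRBRR · max L -503/1024 · min R -2011/4096 -> -4023/8192
15 of 15 · RBBRRRRRBRRBRRB · max L -4023/8192 · min R -2011/4096 -> -8045/16384

-8045/16384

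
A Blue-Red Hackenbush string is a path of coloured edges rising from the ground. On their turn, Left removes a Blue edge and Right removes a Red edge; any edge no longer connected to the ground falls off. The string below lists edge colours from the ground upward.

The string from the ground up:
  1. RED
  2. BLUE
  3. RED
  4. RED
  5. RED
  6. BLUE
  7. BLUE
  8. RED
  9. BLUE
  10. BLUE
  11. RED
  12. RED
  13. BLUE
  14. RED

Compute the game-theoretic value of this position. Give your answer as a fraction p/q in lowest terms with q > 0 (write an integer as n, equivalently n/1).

Recurse on prefixes of the 14-edge string RED BLUE RED RED RED BLUE BLUE RED BLUE BLUE RED RED BLUE RED:
val_1 [R]  L=[none]  R=[0]  → -1
val_2 [RB]  L=[-1]  R=[0]  → -1/2
val_3 [RBR]  L=[-1]  R=[-1/2 0]  → -3/4
val_4 [RBRR]  L=[-1]  R=[-3/4 -1/2 0]  → -7/8
val_5 [RBRRR]  L=[-1]  R=[-7/8 -3/4 -1/2 0]  → -15/16
val_6 [RBRRRB]  L=[-1 -15/16]  R=[-7/8 -3/4 -1/2 0]  → -29/32
val_7 [RBRRRBB]  L=[-1 -15/16 -29/32]  R=[-7/8 -3/4 -1/2 0]  → -57/64
val_8 [RBRRRBBR]  L=[-1 -15/16 -29/32]  R=[-57/64 -7/8 -3/4 -1/2 0]  → -115/128
val_9 [RBRRRBBRB]  L=[-1 -15/16 -29/32 -115/128]  R=[-57/64 -7/8 -3/4 -1/2 0]  → -229/256
val_10 [RBRRRBBRBB]  L=[-1 -15/16 -29/32 -115/128 -229/256]  R=[-57/64 -7/8 -3/4 -1/2 0]  → -457/512
val_11 [RBRRRBBRBBR]  L=[-1 -15/16 -29/32 -115/128 -229/256]  R=[-457/512 -57/64 -7/8 -3/4 -1/2 0]  → -915/1024
val_12 [RBRRRBBRBBRR]  L=[-1 -15/16 -29/32 -115/128 -229/256]  R=[-915/1024 -457/512 -57/64 -7/8 -3/4 -1/2 0]  → -1831/2048
val_13 [RBRRRBBRBBRRB]  L=[-1 -15/16 -29/32 -115/128 -229/256 -1831/2048]  R=[-915/1024 -457/512 -57/64 -7/8 -3/4 -1/2 0]  → -3661/4096
val_14 [RBRRRBBRBBRRBR]  L=[-1 -15/16 -29/32 -115/128 -229/256 -1831/2048]  R=[-3661/4096 -915/1024 -457/512 -57/64 -7/8 -3/4 -1/2 0]  → -7323/8192

-7323/8192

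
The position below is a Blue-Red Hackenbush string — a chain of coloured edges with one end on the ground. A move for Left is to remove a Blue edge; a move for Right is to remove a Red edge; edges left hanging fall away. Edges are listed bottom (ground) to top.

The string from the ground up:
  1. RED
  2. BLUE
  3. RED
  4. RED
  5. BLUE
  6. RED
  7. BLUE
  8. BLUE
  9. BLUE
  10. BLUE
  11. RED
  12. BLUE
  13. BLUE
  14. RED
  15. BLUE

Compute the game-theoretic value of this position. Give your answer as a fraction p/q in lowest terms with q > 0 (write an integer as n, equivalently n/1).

1 of 15 · R · max L −∞ · min R 0 — -1
2 of 15 · RB · max L -1 · min R 0 — -1/2
3 of 15 · RBR · max L -1 · min R -1/2 — -3/4
4 of 15 · RBRR · max L -1 · min R -3/4 — -7/8
5 of 15 · RBRRB · max L -7/8 · min R -3/4 — -13/16
6 of 15 · RBRRBR · max L -7/8 · min R -13/16 — -27/32
7 of 15 · RBRRBRB · max L -27/32 · min R -13/16 — -53/64
8 of 15 · RBRRBRBB · max L -53/64 · min R -13/16 — -105/128
9 of 15 · RBRRBRBBB · max L -105/128 · min R -13/16 — -209/256
10 of 15 · RBRRBRBBBB · max L -209/256 · min R -13/16 — -417/512
11 of 15 · RBRRBRBBBBR · max L -209/256 · min R -417/512 — -835/1024
12 of 15 · RBRRBRBBBBRB · max L -835/1024 · min R -417/512 — -1669/2048
13 of 15 · RBRRBRBBBBRBB · max L -1669/2048 · min R -417/512 — -3337/4096
14 of 15 · RBRRBRBBBBRBBR · max L -1669/2048 · min R -3337/4096 — -6675/8192
15 of 15 · RBRRBRBBBBRBBRB · max L -6675/8192 · min R -3337/4096 — -13349/16384

-13349/16384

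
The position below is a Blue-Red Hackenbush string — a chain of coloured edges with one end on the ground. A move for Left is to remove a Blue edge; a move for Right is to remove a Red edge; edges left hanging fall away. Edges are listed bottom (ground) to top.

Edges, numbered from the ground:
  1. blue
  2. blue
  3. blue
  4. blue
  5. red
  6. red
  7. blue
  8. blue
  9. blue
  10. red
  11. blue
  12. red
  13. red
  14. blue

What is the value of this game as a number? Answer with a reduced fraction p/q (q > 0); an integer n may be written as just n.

b: Left { 0 }, Right { ∅ } ⇒ simplest 1
bb: Left { 0 1 }, Right { ∅ } ⇒ simplest 2
bbb: Left { 0 1 2 }, Right { ∅ } ⇒ simplest 3
bbbb: Left { 0 1 2 3 }, Right { ∅ } ⇒ simplest 4
bbbbr: Left { 0 1 2 3 }, Right { 4 } ⇒ simplest 7/2
bbbbrr: Left { 0 1 2 3 }, Right { 7/2 4 } ⇒ simplest 13/4
bbbbrrb: Left { 0 1 2 3 13/4 }, Right { 7/2 4 } ⇒ simplest 27/8
bbbbrrbb: Left { 0 1 2 3 13/4 27/8 }, Right { 7/2 4 } ⇒ simplest 55/16
bbbbrrbbb: Left { 0 1 2 3 13/4 27/8 55/16 }, Right { 7/2 4 } ⇒ simplest 111/32
bbbbrrbbbr: Left { 0 1 2 3 13/4 27/8 55/16 }, Right { 111/32 7/2 4 } ⇒ simplest 221/64
bbbbrrbbbrb: Left { 0 1 2 3 13/4 27/8 55/16 221/64 }, Right { 111/32 7/2 4 } ⇒ simplest 443/128
bbbbrrbbbrbr: Left { 0 1 2 3 13/4 27/8 55/16 221/64 }, Right { 443/128 111/32 7/2 4 } ⇒ simplest 885/256
bbbbrrbbbrbrr: Left { 0 1 2 3 13/4 27/8 55/16 221/64 }, Right { 885/256 443/128 111/32 7/2 4 } ⇒ simplest 1769/512
bbbbrrbbbrbrrb: Left { 0 1 2 3 13/4 27/8 55/16 221/64 1769/512 }, Right { 885/256 443/128 111/32 7/2 4 } ⇒ simplest 3539/1024

3539/1024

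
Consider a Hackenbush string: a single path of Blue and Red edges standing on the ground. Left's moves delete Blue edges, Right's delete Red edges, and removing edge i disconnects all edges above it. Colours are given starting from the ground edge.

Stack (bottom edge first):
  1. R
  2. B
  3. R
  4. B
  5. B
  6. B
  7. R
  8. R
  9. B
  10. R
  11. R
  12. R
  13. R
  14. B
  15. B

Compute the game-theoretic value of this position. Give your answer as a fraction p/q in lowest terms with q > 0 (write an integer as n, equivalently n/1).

-9081/16384

Prefix values for R B R B B B R R B R R R R B B via {L|R} + simplicity:
step 1: add R to get R; options L={ none } R={ 0 } — -1
step 2: add B to get RB; options L={ -1 } R={ 0 } — -1/2
step 3: add R to get RBR; options L={ -1 } R={ -1/2,0 } — -3/4
step 4: add B to get RBRB; options L={ -1,-3/4 } R={ -1/2,0 } — -5/8
step 5: add B to get RBRBB; options L={ -1,-3/4,-5/8 } R={ -1/2,0 } — -9/16
step 6: add B to get RBRBBB; options L={ -1,-3/4,-5/8,-9/16 } R={ -1/2,0 } — -17/32
step 7: add R to get RBRBBBR; options L={ -1,-3/4,-5/8,-9/16 } R={ -17/32,-1/2,0 } — -35/64
step 8: add R to get RBRBBBRR; options L={ -1,-3/4,-5/8,-9/16 } R={ -35/64,-17/32,-1/2,0 } — -71/128
step 9: add B to get RBRBBBRRB; options L={ -1,-3/4,-5/8,-9/16,-71/128 } R={ -35/64,-17/32,-1/2,0 } — -141/256
step 10: add R to get RBRBBBRRBR; options L={ -1,-3/4,-5/8,-9/16,-71/128 } R={ -141/256,-35/64,-17/32,-1/2,0 } — -283/512
step 11: add R to get RBRBBBRRBRR; options L={ -1,-3/4,-5/8,-9/16,-71/128 } R={ -283/512,-141/256,-35/64,-17/32,-1/2,0 } — -567/1024
step 12: add R to get RBRBBBRRBRRR; options L={ -1,-3/4,-5/8,-9/16,-71/128 } R={ -567/1024,-283/512,-141/256,-35/64,-17/32,-1/2,0 } — -1135/2048
step 13: add R to get RBRBBBRRBRRRR; options L={ -1,-3/4,-5/8,-9/16,-71/128 } R={ -1135/2048,-567/1024,-283/512,-141/256,-35/64,-17/32,-1/2,0 } — -2271/4096
step 14: add B to get RBRBBBRRBRRRRB; options L={ -1,-3/4,-5/8,-9/16,-71/128,-2271/4096 } R={ -1135/2048,-567/1024,-283/512,-141/256,-35/64,-17/32,-1/2,0 } — -4541/8192
step 15: add B to get RBRBBBRRBRRRRBB; options L={ -1,-3/4,-5/8,-9/16,-71/128,-2271/4096,-4541/8192 } R={ -1135/2048,-567/1024,-283/512,-141/256,-35/64,-17/32,-1/2,0 } — -9081/16384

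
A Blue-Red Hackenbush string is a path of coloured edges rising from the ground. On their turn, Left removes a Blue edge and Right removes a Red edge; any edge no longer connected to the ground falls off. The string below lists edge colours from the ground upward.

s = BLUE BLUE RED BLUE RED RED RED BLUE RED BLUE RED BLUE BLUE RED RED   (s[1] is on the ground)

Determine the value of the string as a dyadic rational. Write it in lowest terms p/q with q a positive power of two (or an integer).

B: Left { 0 }, Right { · } => simplest 1
BB: Left { 0; 1 }, Right { · } => simplest 2
BBR: Left { 0; 1 }, Right { 2 } => simplest 3/2
BBRB: Left { 0; 1; 3/2 }, Right { 2 } => simplest 7/4
BBRBR: Left { 0; 1; 3/2 }, Right { 7/4; 2 } => simplest 13/8
BBRBRR: Left { 0; 1; 3/2 }, Right { 13/8; 7/4; 2 } => simplest 25/16
BBRBRRR: Left { 0; 1; 3/2 }, Right { 25/16; 13/8; 7/4; 2 } => simplest 49/32
BBRBRRRB: Left { 0; 1; 3/2; 49/32 }, Right { 25/16; 13/8; 7/4; 2 } => simplest 99/64
BBRBRRRBR: Left { 0; 1; 3/2; 49/32 }, Right { 99/64; 25/16; 13/8; 7/4; 2 } => simplest 197/128
BBRBRRRBRB: Left { 0; 1; 3/2; 49/32; 197/128 }, Right { 99/64; 25/16; 13/8; 7/4; 2 } => simplest 395/256
BBRBRRRBRBR: Left { 0; 1; 3/2; 49/32; 197/128 }, Right { 395/256; 99/64; 25/16; 13/8; 7/4; 2 } => simplest 789/512
BBRBRRRBRBRB: Left { 0; 1; 3/2; 49/32; 197/128; 789/512 }, Right { 395/256; 99/64; 25/16; 13/8; 7/4; 2 } => simplest 1579/1024
BBRBRRRBRBRBB: Left { 0; 1; 3/2; 49/32; 197/128; 789/512; 1579/1024 }, Right { 395/256; 99/64; 25/16; 13/8; 7/4; 2 } => simplest 3159/2048
BBRBRRRBRBRBBR: Left { 0; 1; 3/2; 49/32; 197/128; 789/512; 1579/1024 }, Right { 3159/2048; 395/256; 99/64; 25/16; 13/8; 7/4; 2 } => simplest 6317/4096
BBRBRRRBRBRBBRR: Left { 0; 1; 3/2; 49/32; 197/128; 789/512; 1579/1024 }, Right { 6317/4096; 3159/2048; 395/256; 99/64; 25/16; 13/8; 7/4; 2 } => simplest 12633/8192

12633/8192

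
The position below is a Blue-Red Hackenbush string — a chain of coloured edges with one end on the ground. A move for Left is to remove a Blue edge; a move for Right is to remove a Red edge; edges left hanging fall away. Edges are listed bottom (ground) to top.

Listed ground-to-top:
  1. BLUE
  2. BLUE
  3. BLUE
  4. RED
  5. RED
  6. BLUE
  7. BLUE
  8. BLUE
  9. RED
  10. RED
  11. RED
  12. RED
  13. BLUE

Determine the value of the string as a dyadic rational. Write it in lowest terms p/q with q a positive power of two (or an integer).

B: Left { 0 }, Right { ∅ } → simplest 1
BB: Left { 0,1 }, Right { ∅ } → simplest 2
BBB: Left { 0,1,2 }, Right { ∅ } → simplest 3
BBBR: Left { 0,1,2 }, Right { 3 } → simplest 5/2
BBBRR: Left { 0,1,2 }, Right { 5/2,3 } → simplest 9/4
BBBRRB: Left { 0,1,2,9/4 }, Right { 5/2,3 } → simplest 19/8
BBBRRBB: Left { 0,1,2,9/4,19/8 }, Right { 5/2,3 } → simplest 39/16
BBBRRBBB: Left { 0,1,2,9/4,19/8,39/16 }, Right { 5/2,3 } → simplest 79/32
BBBRRBBBR: Left { 0,1,2,9/4,19/8,39/16 }, Right { 79/32,5/2,3 } → simplest 157/64
BBBRRBBBRR: Left { 0,1,2,9/4,19/8,39/16 }, Right { 157/64,79/32,5/2,3 } → simplest 313/128
BBBRRBBBRRR: Left { 0,1,2,9/4,19/8,39/16 }, Right { 313/128,157/64,79/32,5/2,3 } → simplest 625/256
BBBRRBBBRRRR: Left { 0,1,2,9/4,19/8,39/16 }, Right { 625/256,313/128,157/64,79/32,5/2,3 } → simplest 1249/512
BBBRRBBBRRRRB: Left { 0,1,2,9/4,19/8,39/16,1249/512 }, Right { 625/256,313/128,157/64,79/32,5/2,3 } → simplest 2499/1024

2499/1024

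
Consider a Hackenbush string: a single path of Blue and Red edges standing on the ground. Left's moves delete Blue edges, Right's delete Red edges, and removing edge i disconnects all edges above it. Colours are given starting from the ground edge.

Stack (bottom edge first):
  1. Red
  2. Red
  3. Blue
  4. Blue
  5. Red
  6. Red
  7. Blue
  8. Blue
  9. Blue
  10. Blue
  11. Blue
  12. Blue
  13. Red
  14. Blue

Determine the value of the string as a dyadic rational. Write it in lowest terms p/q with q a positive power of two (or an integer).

-5637/4096

Recurse on prefixes of the 14-edge string Red Red Blue Blue Red Red Blue Blue Blue Blue Blue Blue Red Blue:
edge 1 of 14 (Red): {  | 0 } => -1
edge 2 of 14 (Red): {  | -1,0 } => -2
edge 3 of 14 (Blue): { -2 | -1,0 } => -3/2
edge 4 of 14 (Blue): { -2,-3/2 | -1,0 } => -5/4
edge 5 of 14 (Red): { -2,-3/2 | -5/4,-1,0 } => -11/8
edge 6 of 14 (Red): { -2,-3/2 | -11/8,-5/4,-1,0 } => -23/16
edge 7 of 14 (Blue): { -2,-3/2,-23/16 | -11/8,-5/4,-1,0 } => -45/32
edge 8 of 14 (Blue): { -2,-3/2,-23/16,-45/32 | -11/8,-5/4,-1,0 } => -89/64
edge 9 of 14 (Blue): { -2,-3/2,-23/16,-45/32,-89/64 | -11/8,-5/4,-1,0 } => -177/128
edge 10 of 14 (Blue): { -2,-3/2,-23/16,-45/32,-89/64,-177/128 | -11/8,-5/4,-1,0 } => -353/256
edge 11 of 14 (Blue): { -2,-3/2,-23/16,-45/32,-89/64,-177/128,-353/256 | -11/8,-5/4,-1,0 } => -705/512
edge 12 of 14 (Blue): { -2,-3/2,-23/16,-45/32,-89/64,-177/128,-353/256,-705/512 | -11/8,-5/4,-1,0 } => -1409/1024
edge 13 of 14 (Red): { -2,-3/2,-23/16,-45/32,-89/64,-177/128,-353/256,-705/512 | -1409/1024,-11/8,-5/4,-1,0 } => -2819/2048
edge 14 of 14 (Blue): { -2,-3/2,-23/16,-45/32,-89/64,-177/128,-353/256,-705/512,-2819/2048 | -1409/1024,-11/8,-5/4,-1,0 } => -5637/4096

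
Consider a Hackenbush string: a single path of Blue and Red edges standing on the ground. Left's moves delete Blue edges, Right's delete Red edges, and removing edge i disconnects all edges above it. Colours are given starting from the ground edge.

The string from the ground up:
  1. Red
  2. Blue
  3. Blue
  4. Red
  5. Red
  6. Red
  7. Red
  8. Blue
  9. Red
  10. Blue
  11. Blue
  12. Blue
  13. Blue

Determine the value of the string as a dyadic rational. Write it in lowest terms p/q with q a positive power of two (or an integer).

-1953/4096

step 1: add Red to get R; options L={ — } R={ 0 } => -1
step 2: add Blue to get RB; options L={ -1 } R={ 0 } => -1/2
step 3: add Blue to get RBB; options L={ -1, -1/2 } R={ 0 } => -1/4
step 4: add Red to get RBBR; options L={ -1, -1/2 } R={ -1/4, 0 } => -3/8
step 5: add Red to get RBBRR; options L={ -1, -1/2 } R={ -3/8, -1/4, 0 } => -7/16
step 6: add Red to get RBBRRR; options L={ -1, -1/2 } R={ -7/16, -3/8, -1/4, 0 } => -15/32
step 7: add Red to get RBBRRRR; options L={ -1, -1/2 } R={ -15/32, -7/16, -3/8, -1/4, 0 } => -31/64
step 8: add Blue to get RBBRRRRB; options L={ -1, -1/2, -31/64 } R={ -15/32, -7/16, -3/8, -1/4, 0 } => -61/128
step 9: add Red to get RBBRRRRBR; options L={ -1, -1/2, -31/64 } R={ -61/128, -15/32, -7/16, -3/8, -1/4, 0 } => -123/256
step 10: add Blue to get RBBRRRRBRB; options L={ -1, -1/2, -31/64, -123/256 } R={ -61/128, -15/32, -7/16, -3/8, -1/4, 0 } => -245/512
step 11: add Blue to get RBBRRRRBRBB; options L={ -1, -1/2, -31/64, -123/256, -245/512 } R={ -61/128, -15/32, -7/16, -3/8, -1/4, 0 } => -489/1024
step 12: add Blue to get RBBRRRRBRBBB; options L={ -1, -1/2, -31/64, -123/256, -245/512, -489/1024 } R={ -61/128, -15/32, -7/16, -3/8, -1/4, 0 } => -977/2048
step 13: add Blue to get RBBRRRRBRBBBB; options L={ -1, -1/2, -31/64, -123/256, -245/512, -489/1024, -977/2048 } R={ -61/128, -15/32, -7/16, -3/8, -1/4, 0 } => -1953/4096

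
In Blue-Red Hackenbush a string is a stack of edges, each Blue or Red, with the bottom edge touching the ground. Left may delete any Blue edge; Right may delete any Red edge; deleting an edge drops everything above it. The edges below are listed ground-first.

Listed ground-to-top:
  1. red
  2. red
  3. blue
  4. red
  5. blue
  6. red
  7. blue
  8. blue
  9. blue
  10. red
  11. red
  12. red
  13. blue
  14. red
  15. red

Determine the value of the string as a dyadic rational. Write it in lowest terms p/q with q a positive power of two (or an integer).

edge 1 of 15 (red): { none | 0 } -> -1
edge 2 of 15 (red): { none | -1, 0 } -> -2
edge 3 of 15 (blue): { -2 | -1, 0 } -> -3/2
edge 4 of 15 (red): { -2 | -3/2, -1, 0 } -> -7/4
edge 5 of 15 (blue): { -2, -7/4 | -3/2, -1, 0 } -> -13/8
edge 6 of 15 (red): { -2, -7/4 | -13/8, -3/2, -1, 0 } -> -27/16
edge 7 of 15 (blue): { -2, -7/4, -27/16 | -13/8, -3/2, -1, 0 } -> -53/32
edge 8 of 15 (blue): { -2, -7/4, -27/16, -53/32 | -13/8, -3/2, -1, 0 } -> -105/64
edge 9 of 15 (blue): { -2, -7/4, -27/16, -53/32, -105/64 | -13/8, -3/2, -1, 0 } -> -209/128
edge 10 of 15 (red): { -2, -7/4, -27/16, -53/32, -105/64 | -209/128, -13/8, -3/2, -1, 0 } -> -419/256
edge 11 of 15 (red): { -2, -7/4, -27/16, -53/32, -105/64 | -419/256, -209/128, -13/8, -3/2, -1, 0 } -> -839/512
edge 12 of 15 (red): { -2, -7/4, -27/16, -53/32, -105/64 | -839/512, -419/256, -209/128, -13/8, -3/2, -1, 0 } -> -1679/1024
edge 13 of 15 (blue): { -2, -7/4, -27/16, -53/32, -105/64, -1679/1024 | -839/512, -419/256, -209/128, -13/8, -3/2, -1, 0 } -> -3357/2048
edge 14 of 15 (red): { -2, -7/4, -27/16, -53/32, -105/64, -1679/1024 | -3357/2048, -839/512, -419/256, -209/128, -13/8, -3/2, -1, 0 } -> -6715/4096
edge 15 of 15 (red): { -2, -7/4, -27/16, -53/32, -105/64, -1679/1024 | -6715/4096, -3357/2048, -839/512, -419/256, -209/128, -13/8, -3/2, -1, 0 } -> -13431/8192

-13431/8192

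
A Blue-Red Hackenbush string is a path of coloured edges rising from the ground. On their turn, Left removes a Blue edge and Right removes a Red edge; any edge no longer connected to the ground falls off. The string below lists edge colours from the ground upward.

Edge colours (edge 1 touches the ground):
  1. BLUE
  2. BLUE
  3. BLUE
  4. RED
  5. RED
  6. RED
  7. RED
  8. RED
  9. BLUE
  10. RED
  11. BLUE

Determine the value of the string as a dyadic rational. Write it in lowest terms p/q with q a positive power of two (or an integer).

B: Left { 0 }, Right { · } => simplest 1
BB: Left { 0, 1 }, Right { · } => simplest 2
BBB: Left { 0, 1, 2 }, Right { · } => simplest 3
BBBR: Left { 0, 1, 2 }, Right { 3 } => simplest 5/2
BBBRR: Left { 0, 1, 2 }, Right { 5/2, 3 } => simplest 9/4
BBBRRR: Left { 0, 1, 2 }, Right { 9/4, 5/2, 3 } => simplest 17/8
BBBRRRR: Left { 0, 1, 2 }, Right { 17/8, 9/4, 5/2, 3 } => simplest 33/16
BBBRRRRR: Left { 0, 1, 2 }, Right { 33/16, 17/8, 9/4, 5/2, 3 } => simplest 65/32
BBBRRRRRB: Left { 0, 1, 2, 65/32 }, Right { 33/16, 17/8, 9/4, 5/2, 3 } => simplest 131/64
BBBRRRRRBR: Left { 0, 1, 2, 65/32 }, Right { 131/64, 33/16, 17/8, 9/4, 5/2, 3 } => simplest 261/128
BBBRRRRRBRB: Left { 0, 1, 2, 65/32, 261/128 }, Right { 131/64, 33/16, 17/8, 9/4, 5/2, 3 } => simplest 523/256

523/256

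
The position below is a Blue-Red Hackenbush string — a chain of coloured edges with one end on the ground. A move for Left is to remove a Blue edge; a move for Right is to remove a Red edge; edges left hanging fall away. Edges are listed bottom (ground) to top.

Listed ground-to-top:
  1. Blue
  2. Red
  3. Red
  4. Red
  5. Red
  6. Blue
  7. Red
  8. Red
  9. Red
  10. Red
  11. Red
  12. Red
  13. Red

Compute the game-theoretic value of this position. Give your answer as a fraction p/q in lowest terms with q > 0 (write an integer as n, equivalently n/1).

B: Left { 0 }, Right {  } gives simplest 1
BR: Left { 0 }, Right { 1 } gives simplest 1/2
BRR: Left { 0 }, Right { 1/2,1 } gives simplest 1/4
BRRR: Left { 0 }, Right { 1/4,1/2,1 } gives simplest 1/8
BRRRR: Left { 0 }, Right { 1/8,1/4,1/2,1 } gives simplest 1/16
BRRRRB: Left { 0,1/16 }, Right { 1/8,1/4,1/2,1 } gives simplest 3/32
BRRRRBR: Left { 0,1/16 }, Right { 3/32,1/8,1/4,1/2,1 } gives simplest 5/64
BRRRRBRR: Left { 0,1/16 }, Right { 5/64,3/32,1/8,1/4,1/2,1 } gives simplest 9/128
BRRRRBRRR: Left { 0,1/16 }, Right { 9/128,5/64,3/32,1/8,1/4,1/2,1 } gives simplest 17/256
BRRRRBRRRR: Left { 0,1/16 }, Right { 17/256,9/128,5/64,3/32,1/8,1/4,1/2,1 } gives simplest 33/512
BRRRRBRRRRR: Left { 0,1/16 }, Right { 33/512,17/256,9/128,5/64,3/32,1/8,1/4,1/2,1 } gives simplest 65/1024
BRRRRBRRRRRR: Left { 0,1/16 }, Right { 65/1024,33/512,17/256,9/128,5/64,3/32,1/8,1/4,1/2,1 } gives simplest 129/2048
BRRRRBRRRRRRR: Left { 0,1/16 }, Right { 129/2048,65/1024,33/512,17/256,9/128,5/64,3/32,1/8,1/4,1/2,1 } gives simplest 257/4096

257/4096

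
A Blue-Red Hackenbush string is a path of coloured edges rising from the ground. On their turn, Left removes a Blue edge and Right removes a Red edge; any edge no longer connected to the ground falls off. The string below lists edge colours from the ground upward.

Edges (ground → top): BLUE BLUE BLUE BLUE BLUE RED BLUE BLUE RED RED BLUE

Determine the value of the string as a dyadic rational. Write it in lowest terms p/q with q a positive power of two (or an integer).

307/64

G_1 [B]  L=[0]  R=[—]  = 1
G_2 [BB]  L=[0; 1]  R=[—]  = 2
G_3 [BBB]  L=[0; 1; 2]  R=[—]  = 3
G_4 [BBBB]  L=[0; 1; 2; 3]  R=[—]  = 4
G_5 [BBBBB]  L=[0; 1; 2; 3; 4]  R=[—]  = 5
G_6 [BBBBBR]  L=[0; 1; 2; 3; 4]  R=[5]  = 9/2
G_7 [BBBBBRB]  L=[0; 1; 2; 3; 4; 9/2]  R=[5]  = 19/4
G_8 [BBBBBRBB]  L=[0; 1; 2; 3; 4; 9/2; 19/4]  R=[5]  = 39/8
G_9 [BBBBBRBBR]  L=[0; 1; 2; 3; 4; 9/2; 19/4]  R=[39/8; 5]  = 77/16
G_10 [BBBBBRBBRR]  L=[0; 1; 2; 3; 4; 9/2; 19/4]  R=[77/16; 39/8; 5]  = 153/32
G_11 [BBBBBRBBRRB]  L=[0; 1; 2; 3; 4; 9/2; 19/4; 153/32]  R=[77/16; 39/8; 5]  = 307/64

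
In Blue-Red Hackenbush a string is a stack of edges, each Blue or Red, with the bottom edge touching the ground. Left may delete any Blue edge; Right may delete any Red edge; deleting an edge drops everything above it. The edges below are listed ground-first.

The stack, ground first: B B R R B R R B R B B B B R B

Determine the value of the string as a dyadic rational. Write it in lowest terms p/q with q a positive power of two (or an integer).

step 1: add B to get B; options L={ 0 } R={ (no moves) } gives 1
step 2: add B to get BB; options L={ 0, 1 } R={ (no moves) } gives 2
step 3: add R to get BBR; options L={ 0, 1 } R={ 2 } gives 3/2
step 4: add R to get BBRR; options L={ 0, 1 } R={ 3/2, 2 } gives 5/4
step 5: add B to get BBRRB; options L={ 0, 1, 5/4 } R={ 3/2, 2 } gives 11/8
step 6: add R to get BBRRBR; options L={ 0, 1, 5/4 } R={ 11/8, 3/2, 2 } gives 21/16
step 7: add R to get BBRRBRR; options L={ 0, 1, 5/4 } R={ 21/16, 11/8, 3/2, 2 } gives 41/32
step 8: add B to get BBRRBRRB; options L={ 0, 1, 5/4, 41/32 } R={ 21/16, 11/8, 3/2, 2 } gives 83/64
step 9: add R to get BBRRBRRBR; options L={ 0, 1, 5/4, 41/32 } R={ 83/64, 21/16, 11/8, 3/2, 2 } gives 165/128
step 10: add B to get BBRRBRRBRB; options L={ 0, 1, 5/4, 41/32, 165/128 } R={ 83/64, 21/16, 11/8, 3/2, 2 } gives 331/256
step 11: add B to get BBRRBRRBRBB; options L={ 0, 1, 5/4, 41/32, 165/128, 331/256 } R={ 83/64, 21/16, 11/8, 3/2, 2 } gives 663/512
step 12: add B to get BBRRBRRBRBBB; options L={ 0, 1, 5/4, 41/32, 165/128, 331/256, 663/512 } R={ 83/64, 21/16, 11/8, 3/2, 2 } gives 1327/1024
step 13: add B to get BBRRBRRBRBBBB; options L={ 0, 1, 5/4, 41/32, 165/128, 331/256, 663/512, 1327/1024 } R={ 83/64, 21/16, 11/8, 3/2, 2 } gives 2655/2048
step 14: add R to get BBRRBRRBRBBBBR; options L={ 0, 1, 5/4, 41/32, 165/128, 331/256, 663/512, 1327/1024 } R={ 2655/2048, 83/64, 21/16, 11/8, 3/2, 2 } gives 5309/4096
step 15: add B to get BBRRBRRBRBBBBRB; options L={ 0, 1, 5/4, 41/32, 165/128, 331/256, 663/512, 1327/1024, 5309/4096 } R={ 2655/2048, 83/64, 21/16, 11/8, 3/2, 2 } gives 10619/8192

10619/8192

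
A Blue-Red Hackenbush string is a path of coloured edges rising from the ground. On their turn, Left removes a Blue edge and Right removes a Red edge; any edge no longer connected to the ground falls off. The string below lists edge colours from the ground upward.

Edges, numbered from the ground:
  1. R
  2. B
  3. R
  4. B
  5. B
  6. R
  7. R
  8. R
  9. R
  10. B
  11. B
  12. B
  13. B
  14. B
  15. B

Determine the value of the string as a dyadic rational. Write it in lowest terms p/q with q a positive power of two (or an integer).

-10113/16384

Prefix values for R B R B B R R R R B B B B B B via {L|R} + simplicity:
step 1: add R to get R; options L={ · } R={ 0 } ⇒ -1
step 2: add B to get RB; options L={ -1 } R={ 0 } ⇒ -1/2
step 3: add R to get RBR; options L={ -1 } R={ -1/2,0 } ⇒ -3/4
step 4: add B to get RBRB; options L={ -1,-3/4 } R={ -1/2,0 } ⇒ -5/8
step 5: add B to get RBRBB; options L={ -1,-3/4,-5/8 } R={ -1/2,0 } ⇒ -9/16
step 6: add R to get RBRBBR; options L={ -1,-3/4,-5/8 } R={ -9/16,-1/2,0 } ⇒ -19/32
step 7: add R to get RBRBBRR; options L={ -1,-3/4,-5/8 } R={ -19/32,-9/16,-1/2,0 } ⇒ -39/64
step 8: add R to get RBRBBRRR; options L={ -1,-3/4,-5/8 } R={ -39/64,-19/32,-9/16,-1/2,0 } ⇒ -79/128
step 9: add R to get RBRBBRRRR; options L={ -1,-3/4,-5/8 } R={ -79/128,-39/64,-19/32,-9/16,-1/2,0 } ⇒ -159/256
step 10: add B to get RBRBBRRRRB; options L={ -1,-3/4,-5/8,-159/256 } R={ -79/128,-39/64,-19/32,-9/16,-1/2,0 } ⇒ -317/512
step 11: add B to get RBRBBRRRRBB; options L={ -1,-3/4,-5/8,-159/256,-317/512 } R={ -79/128,-39/64,-19/32,-9/16,-1/2,0 } ⇒ -633/1024
step 12: add B to get RBRBBRRRRBBB; options L={ -1,-3/4,-5/8,-159/256,-317/512,-633/1024 } R={ -79/128,-39/64,-19/32,-9/16,-1/2,0 } ⇒ -1265/2048
step 13: add B to get RBRBBRRRRBBBB; options L={ -1,-3/4,-5/8,-159/256,-317/512,-633/1024,-1265/2048 } R={ -79/128,-39/64,-19/32,-9/16,-1/2,0 } ⇒ -2529/4096
step 14: add B to get RBRBBRRRRBBBBB; options L={ -1,-3/4,-5/8,-159/256,-317/512,-633/1024,-1265/2048,-2529/4096 } R={ -79/128,-39/64,-19/32,-9/16,-1/2,0 } ⇒ -5057/8192
step 15: add B to get RBRBBRRRRBBBBBB; options L={ -1,-3/4,-5/8,-159/256,-317/512,-633/1024,-1265/2048,-2529/4096,-5057/8192 } R={ -79/128,-39/64,-19/32,-9/16,-1/2,0 } ⇒ -10113/16384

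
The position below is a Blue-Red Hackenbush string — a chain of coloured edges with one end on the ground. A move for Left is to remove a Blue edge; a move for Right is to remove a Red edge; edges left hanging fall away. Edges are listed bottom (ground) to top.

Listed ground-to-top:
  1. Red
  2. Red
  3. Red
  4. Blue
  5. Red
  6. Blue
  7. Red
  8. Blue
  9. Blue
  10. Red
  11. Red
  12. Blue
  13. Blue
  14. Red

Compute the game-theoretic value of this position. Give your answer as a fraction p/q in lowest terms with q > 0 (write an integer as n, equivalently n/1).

Prefix values for Red Red Red Blue Red Blue Red Blue Blue Red Red Blue Blue Red via {L|R} + simplicity:
edge 1 of 14 (Red): { ∅ | 0 } = -1
edge 2 of 14 (Red): { ∅ | -1, 0 } = -2
edge 3 of 14 (Red): { ∅ | -2, -1, 0 } = -3
edge 4 of 14 (Blue): { -3 | -2, -1, 0 } = -5/2
edge 5 of 14 (Red): { -3 | -5/2, -2, -1, 0 } = -11/4
edge 6 of 14 (Blue): { -3, -11/4 | -5/2, -2, -1, 0 } = -21/8
edge 7 of 14 (Red): { -3, -11/4 | -21/8, -5/2, -2, -1, 0 } = -43/16
edge 8 of 14 (Blue): { -3, -11/4, -43/16 | -21/8, -5/2, -2, -1, 0 } = -85/32
edge 9 of 14 (Blue): { -3, -11/4, -43/16, -85/32 | -21/8, -5/2, -2, -1, 0 } = -169/64
edge 10 of 14 (Red): { -3, -11/4, -43/16, -85/32 | -169/64, -21/8, -5/2, -2, -1, 0 } = -339/128
edge 11 of 14 (Red): { -3, -11/4, -43/16, -85/32 | -339/128, -169/64, -21/8, -5/2, -2, -1, 0 } = -679/256
edge 12 of 14 (Blue): { -3, -11/4, -43/16, -85/32, -679/256 | -339/128, -169/64, -21/8, -5/2, -2, -1, 0 } = -1357/512
edge 13 of 14 (Blue): { -3, -11/4, -43/16, -85/32, -679/256, -1357/512 | -339/128, -169/64, -21/8, -5/2, -2, -1, 0 } = -2713/1024
edge 14 of 14 (Red): { -3, -11/4, -43/16, -85/32, -679/256, -1357/512 | -2713/1024, -339/128, -169/64, -21/8, -5/2, -2, -1, 0 } = -5427/2048

-5427/2048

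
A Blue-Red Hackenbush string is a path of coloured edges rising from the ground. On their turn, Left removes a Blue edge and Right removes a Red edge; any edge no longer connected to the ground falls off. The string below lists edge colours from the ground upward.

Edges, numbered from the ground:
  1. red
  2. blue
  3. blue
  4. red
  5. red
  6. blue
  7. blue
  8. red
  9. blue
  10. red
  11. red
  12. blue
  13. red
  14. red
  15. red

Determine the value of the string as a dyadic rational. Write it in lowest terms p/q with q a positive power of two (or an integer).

-6511/16384

g(r) = {  | 0 } -> -1
g(rb) = { -1 | 0 } -> -1/2
g(rbb) = { -1; -1/2 | 0 } -> -1/4
g(rbbr) = { -1; -1/2 | -1/4; 0 } -> -3/8
g(rbbrr) = { -1; -1/2 | -3/8; -1/4; 0 } -> -7/16
g(rbbrrb) = { -1; -1/2; -7/16 | -3/8; -1/4; 0 } -> -13/32
g(rbbrrbb) = { -1; -1/2; -7/16; -13/32 | -3/8; -1/4; 0 } -> -25/64
g(rbbrrbbr) = { -1; -1/2; -7/16; -13/32 | -25/64; -3/8; -1/4; 0 } -> -51/128
g(rbbrrbbrb) = { -1; -1/2; -7/16; -13/32; -51/128 | -25/64; -3/8; -1/4; 0 } -> -101/256
g(rbbrrbbrbr) = { -1; -1/2; -7/16; -13/32; -51/128 | -101/256; -25/64; -3/8; -1/4; 0 } -> -203/512
g(rbbrrbbrbrr) = { -1; -1/2; -7/16; -13/32; -51/128 | -203/512; -101/256; -25/64; -3/8; -1/4; 0 } -> -407/1024
g(rbbrrbbrbrrb) = { -1; -1/2; -7/16; -13/32; -51/128; -407/1024 | -203/512; -101/256; -25/64; -3/8; -1/4; 0 } -> -813/2048
g(rbbrrbbrbrrbr) = { -1; -1/2; -7/16; -13/32; -51/128; -407/1024 | -813/2048; -203/512; -101/256; -25/64; -3/8; -1/4; 0 } -> -1627/4096
g(rbbrrbbrbrrbrr) = { -1; -1/2; -7/16; -13/32; -51/128; -407/1024 | -1627/4096; -813/2048; -203/512; -101/256; -25/64; -3/8; -1/4; 0 } -> -3255/8192
g(rbbrrbbrbrrbrrr) = { -1; -1/2; -7/16; -13/32; -51/128; -407/1024 | -3255/8192; -1627/4096; -813/2048; -203/512; -101/256; -25/64; -3/8; -1/4; 0 } -> -6511/16384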